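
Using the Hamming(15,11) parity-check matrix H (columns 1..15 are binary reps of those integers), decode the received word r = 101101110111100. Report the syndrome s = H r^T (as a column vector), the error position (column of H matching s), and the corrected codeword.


s = (1, 1, 1, 1)^T, error position = 15, corrected codeword c = 101101110111101

Compute s = H r^T mod 2 one row at a time:
  s_1 = 1 + 0 + 1 + 1 + 1 + 1 + 0 + 0 = 5 ≡ 1 (mod 2).
  s_2 = 1 + 0 + 1 + 1 + 1 + 1 + 0 + 0 = 5 ≡ 1 (mod 2).
  s_3 = 0 + 1 + 1 + 1 + 1 + 1 + 0 + 0 = 5 ≡ 1 (mod 2).
  s_4 = 1 + 1 + 0 + 1 + 0 + 1 + 1 + 0 = 5 ≡ 1 (mod 2).
s = (1, 1, 1, 1)^T — this equals column 15 of H (binary 1111), so error is at position 15.
Correct: flip bit 15 of r = 101101110111100 to get c = 101101110111101.


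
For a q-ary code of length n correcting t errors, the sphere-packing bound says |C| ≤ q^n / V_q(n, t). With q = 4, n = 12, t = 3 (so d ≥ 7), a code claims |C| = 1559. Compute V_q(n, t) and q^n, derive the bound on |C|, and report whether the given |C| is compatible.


V_q(n, t) = 6571, q^n = 16777216, Hamming bound = 2553, |C| = 1559 ≤ bound (satisfied).

Step 1: Compute V_q(n, t) = Σ_{j=0}^3 C(n, j) (q−1)^j.
  j = 0: C(12,0)·(3)^0 = 1·1 = 1.
  j = 1: C(12,1)·(3)^1 = 12·3 = 36.
  j = 2: C(12,2)·(3)^2 = 66·9 = 594.
  j = 3: C(12,3)·(3)^3 = 220·27 = 5940.
  V_q(n, t) = 1 + 36 + 594 + 5940 = 6571.
Step 2: q^n = 4^12 = 16777216.
Step 3: Hamming bound ⌊q^n / V_q(n,t)⌋ = ⌊16777216/6571⌋ = 2553.
Step 4: Compare |C| = 1559 to 2553: satisfied.
The claimed |C| lies below the Hamming bound.


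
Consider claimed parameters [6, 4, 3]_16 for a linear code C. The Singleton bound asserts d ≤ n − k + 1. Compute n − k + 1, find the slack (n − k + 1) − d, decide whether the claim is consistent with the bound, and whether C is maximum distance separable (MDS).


Singleton RHS = n − k + 1 = 3, slack = 0, bound satisfied, MDS.

Singleton bound: d ≤ n − k + 1.
Here n = 6, k = 4, so n − k + 1 = 3.
Given d = 3, check d ≤ 3: YES.
Slack = (n − k + 1) − d = 0.
The code is MDS (slack = 0).
Description: the claimed parameters are [6, 4, 3]_16; such a code would be MDS (meets Singleton bound).


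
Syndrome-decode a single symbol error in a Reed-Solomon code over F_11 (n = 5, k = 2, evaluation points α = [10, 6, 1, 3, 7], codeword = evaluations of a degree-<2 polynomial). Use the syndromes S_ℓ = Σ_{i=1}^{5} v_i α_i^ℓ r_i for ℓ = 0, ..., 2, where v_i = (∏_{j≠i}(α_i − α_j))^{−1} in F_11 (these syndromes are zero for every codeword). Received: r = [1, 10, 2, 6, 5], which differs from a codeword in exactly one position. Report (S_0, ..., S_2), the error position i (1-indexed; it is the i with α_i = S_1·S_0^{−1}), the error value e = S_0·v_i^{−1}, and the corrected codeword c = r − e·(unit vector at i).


S = (10, 8, 2), error at position 4, error magnitude e = 3, c = [1, 10, 2, 3, 5].

Step 1: column multipliers v_i = (∏_{j≠i}(α_i − α_j))^{−1} mod 11.
  i = 1 (α = 10): (10−6)(10−1)(10−3)(10−7) = 4·9·7·3 = 756 ≡ 8, so v_1 = 8^{−1} = 7 (mod 11).
  i = 2 (α = 6): (6−10)(6−1)(6−3)(6−7) = (−4)·5·3·(−1) = 60 ≡ 5, so v_2 = 5^{−1} = 9 (mod 11).
  i = 3 (α = 1): (1−10)(1−6)(1−3)(1−7) = (−9)·(−5)·(−2)·(−6) = 540 ≡ 1, so v_3 = 1^{−1} = 1 (mod 11).
  i = 4 (α = 3): (3−10)(3−6)(3−1)(3−7) = (−7)·(−3)·2·(−4) = −168 ≡ 8, so v_4 = 8^{−1} = 7 (mod 11).
  i = 5 (α = 7): (7−10)(7−6)(7−1)(7−3) = (−3)·1·6·4 = −72 ≡ 5, so v_5 = 5^{−1} = 9 (mod 11).
  v = [7, 9, 1, 7, 9].
Step 2: syndromes of r = [1, 10, 2, 6, 5] (all sums mod 11).
  S_0 = Σ v_i r_i = 7·1 + 9·10 + 1·2 + 7·6 + 9·5 = 186 ≡ 10.
  S_1 = Σ v_i α_i r_i = 7·10·1 + 9·6·10 + 1·1·2 + 7·3·6 + 9·7·5 = 1053 ≡ 8.
  α_i^2 mod 11 = [1, 3, 1, 9, 5].
  S_2 = Σ v_i α_i^2 r_i = 7·1·1 + 9·3·10 + 1·1·2 + 7·9·6 + 9·5·5 = 882 ≡ 2.
  S = (10, 8, 2) ≠ 0, so r is not a codeword (an error is present).
Step 3: locate the error. For a single error e at position i, S_ℓ = v_i·e·α_i^ℓ, so α_err = S_1/S_0.
  S_0^{−1} = 10^{−1} = 10 (mod 11), so α_err = 8·10 = 80 ≡ 3 = α_4. Error position i = 4.
  Consistency check: S_2/S_1 = 2·7 = 14 ≡ 3 = α_err ✓ (single-error assumption holds).
Step 4: error magnitude e = S_0/v_4 = S_0·∏_{j≠4}(α_4 − α_j) = 10·8 = 80 ≡ 3 (mod 11).
Step 5: correct position 4: c_4 = r_4 − e = 6 − 3 ≡ 3 (mod 11). Hence c = [1, 10, 2, 3, 5].
  Check: interpolating c through the α_i gives m(x) = 7 + 6·x (degree < 2) with m(α_i) = c_i for every i, so c is indeed a codeword.


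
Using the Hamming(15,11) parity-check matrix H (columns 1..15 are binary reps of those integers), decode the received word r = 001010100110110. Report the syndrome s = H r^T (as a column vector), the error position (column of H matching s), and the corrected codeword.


s = (0, 0, 1, 1)^T, error position = 3, corrected codeword c = 000010100110110

Compute s = H r^T mod 2 one row at a time:
  s_1 = 0 + 0 + 1 + 1 + 0 + 1 + 1 + 0 = 4 ≡ 0 (mod 2).
  s_2 = 0 + 1 + 0 + 1 + 0 + 1 + 1 + 0 = 4 ≡ 0 (mod 2).
  s_3 = 0 + 1 + 0 + 1 + 1 + 1 + 1 + 0 = 5 ≡ 1 (mod 2).
  s_4 = 0 + 1 + 1 + 1 + 0 + 1 + 1 + 0 = 5 ≡ 1 (mod 2).
s = (0, 0, 1, 1)^T — this equals column 3 of H (binary 0011), so error is at position 3.
Correct: flip bit 3 of r = 001010100110110 to get c = 000010100110110.


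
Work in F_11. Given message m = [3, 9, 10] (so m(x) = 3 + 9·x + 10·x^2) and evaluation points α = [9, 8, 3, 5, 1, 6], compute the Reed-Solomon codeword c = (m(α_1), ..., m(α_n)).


c = [3, 0, 10, 1, 0, 10]

Message polynomial: m(x) = 3 + 9·x + 10·x^2 (mod 11).
For each evaluation point α_i, compute m(α_i) mod 11:
  α_1 = 9: Horner steps 10 → 0 → 3, so m(9) = 3.
  α_2 = 8: Horner steps 10 → 1 → 0, so m(8) = 0.
  α_3 = 3: Horner steps 10 → 6 → 10, so m(3) = 10.
  α_4 = 5: Horner steps 10 → 4 → 1, so m(5) = 1.
  α_5 = 1: Horner steps 10 → 8 → 0, so m(1) = 0.
  α_6 = 6: Horner steps 10 → 3 → 10, so m(6) = 10.
Codeword c = [3, 0, 10, 1, 0, 10] ∈ F_11^6.


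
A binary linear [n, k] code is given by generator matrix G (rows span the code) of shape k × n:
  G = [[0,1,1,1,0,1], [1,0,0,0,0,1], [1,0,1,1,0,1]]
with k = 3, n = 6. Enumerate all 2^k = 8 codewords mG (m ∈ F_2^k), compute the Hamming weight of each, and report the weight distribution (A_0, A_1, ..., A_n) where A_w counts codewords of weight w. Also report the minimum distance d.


Weight distribution: A_0 = 1, A_2 = 4, A_4 = 3. Minimum distance d = 2.

Enumerate all 2^3 = 8 messages m ∈ F_2^3.
For each, compute codeword c = mG in F_2^6, then tally its weight.
  m = 000 → c = 000000, weight = 0.
  m = 100 → c = 011101, weight = 4.
  m = 010 → c = 100001, weight = 2.
  m = 110 → c = 111100, weight = 4.
  m = 001 → c = 101101, weight = 4.
  m = 101 → c = 110000, weight = 2.
  m = 011 → c = 001100, weight = 2.
  m = 111 → c = 010001, weight = 2.
Tally weights:
  weight 0: 1 codewords.
  weight 2: 4 codewords.
  weight 4: 3 codewords.
Minimum distance d = smallest w > 0 with A_w > 0 = 2.
Sanity: Σ A_w = 8 = 2^3 = 8 ✓.


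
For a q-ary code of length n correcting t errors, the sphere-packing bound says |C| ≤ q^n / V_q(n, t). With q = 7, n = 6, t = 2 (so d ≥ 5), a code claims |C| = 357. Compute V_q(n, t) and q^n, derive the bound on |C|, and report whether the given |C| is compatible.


V_q(n, t) = 577, q^n = 117649, Hamming bound = 203, |C| = 357 > bound (violated).

Step 1: Compute V_q(n, t) = Σ_{j=0}^2 C(n, j) (q−1)^j.
  j = 0: C(6,0)·(6)^0 = 1·1 = 1.
  j = 1: C(6,1)·(6)^1 = 6·6 = 36.
  j = 2: C(6,2)·(6)^2 = 15·36 = 540.
  V_q(n, t) = 1 + 36 + 540 = 577.
Step 2: q^n = 7^6 = 117649.
Step 3: Hamming bound ⌊q^n / V_q(n,t)⌋ = ⌊117649/577⌋ = 203.
Step 4: Compare |C| = 357 to 203: violated.
The claimed |C| lies above the Hamming bound, so no 7-ary code of length 6 with d ≥ 5 can have 357 codewords.


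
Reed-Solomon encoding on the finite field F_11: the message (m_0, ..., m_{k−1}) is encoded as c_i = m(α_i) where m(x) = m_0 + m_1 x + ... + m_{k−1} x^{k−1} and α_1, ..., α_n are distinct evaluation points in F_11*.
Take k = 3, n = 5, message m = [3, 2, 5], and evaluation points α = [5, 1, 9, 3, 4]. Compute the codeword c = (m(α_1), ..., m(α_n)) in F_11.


c = [6, 10, 8, 10, 3]

Message polynomial: m(x) = 3 + 2·x + 5·x^2 (mod 11).
For each evaluation point α_i, compute m(α_i) mod 11:
  α_1 = 5: Horner steps 5 → 5 → 6, so m(5) = 6.
  α_2 = 1: Horner steps 5 → 7 → 10, so m(1) = 10.
  α_3 = 9: Horner steps 5 → 3 → 8, so m(9) = 8.
  α_4 = 3: Horner steps 5 → 6 → 10, so m(3) = 10.
  α_5 = 4: Horner steps 5 → 0 → 3, so m(4) = 3.
Codeword c = [6, 10, 8, 10, 3] ∈ F_11^5.


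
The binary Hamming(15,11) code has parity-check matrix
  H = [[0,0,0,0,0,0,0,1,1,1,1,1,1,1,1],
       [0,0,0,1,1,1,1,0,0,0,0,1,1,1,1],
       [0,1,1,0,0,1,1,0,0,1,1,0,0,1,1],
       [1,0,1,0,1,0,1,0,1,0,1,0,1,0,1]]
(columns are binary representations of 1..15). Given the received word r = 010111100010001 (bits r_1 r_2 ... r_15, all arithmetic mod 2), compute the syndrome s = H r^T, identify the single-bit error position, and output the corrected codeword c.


s = (0, 1, 1, 0)^T, error position = 6, corrected codeword c = 010110100010001

Compute s = H r^T mod 2 one row at a time:
  s_1 = 0 + 0 + 0 + 1 + 0 + 0 + 0 + 1 = 2 ≡ 0 (mod 2).
  s_2 = 1 + 1 + 1 + 1 + 0 + 0 + 0 + 1 = 5 ≡ 1 (mod 2).
  s_3 = 1 + 0 + 1 + 1 + 0 + 1 + 0 + 1 = 5 ≡ 1 (mod 2).
  s_4 = 0 + 0 + 1 + 1 + 0 + 1 + 0 + 1 = 4 ≡ 0 (mod 2).
s = (0, 1, 1, 0)^T — this equals column 6 of H (binary 0110), so error is at position 6.
Correct: flip bit 6 of r = 010111100010001 to get c = 010110100010001.


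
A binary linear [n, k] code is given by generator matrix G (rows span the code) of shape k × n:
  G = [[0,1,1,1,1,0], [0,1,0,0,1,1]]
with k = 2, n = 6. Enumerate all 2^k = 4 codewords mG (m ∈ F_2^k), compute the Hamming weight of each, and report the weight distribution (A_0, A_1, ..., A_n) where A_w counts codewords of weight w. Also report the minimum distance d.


Weight distribution: A_0 = 1, A_3 = 2, A_4 = 1. Minimum distance d = 3.

Enumerate all 2^2 = 4 messages m ∈ F_2^2.
For each, compute codeword c = mG in F_2^6, then tally its weight.
  m = 00 → c = 000000, weight = 0.
  m = 10 → c = 011110, weight = 4.
  m = 01 → c = 010011, weight = 3.
  m = 11 → c = 001101, weight = 3.
Tally weights:
  weight 0: 1 codewords.
  weight 3: 2 codewords.
  weight 4: 1 codewords.
Minimum distance d = smallest w > 0 with A_w > 0 = 3.
Sanity: Σ A_w = 4 = 2^2 = 4 ✓.


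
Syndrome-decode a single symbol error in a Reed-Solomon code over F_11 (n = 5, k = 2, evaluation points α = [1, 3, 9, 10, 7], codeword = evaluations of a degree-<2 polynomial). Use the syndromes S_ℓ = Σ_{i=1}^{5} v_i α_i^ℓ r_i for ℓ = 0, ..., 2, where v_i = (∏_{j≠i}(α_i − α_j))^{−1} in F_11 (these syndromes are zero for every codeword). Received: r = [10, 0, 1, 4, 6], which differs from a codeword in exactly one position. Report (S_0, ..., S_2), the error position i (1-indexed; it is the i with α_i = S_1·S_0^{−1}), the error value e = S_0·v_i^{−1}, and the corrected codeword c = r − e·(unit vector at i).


S = (10, 8, 2), error at position 2, error magnitude e = 6, c = [10, 5, 1, 4, 6].

Step 1: column multipliers v_i = (∏_{j≠i}(α_i − α_j))^{−1} mod 11.
  i = 1 (α = 1): (1−3)(1−9)(1−10)(1−7) = (−2)·(−8)·(−9)·(−6) = 864 ≡ 6, so v_1 = 6^{−1} = 2 (mod 11).
  i = 2 (α = 3): (3−1)(3−9)(3−10)(3−7) = 2·(−6)·(−7)·(−4) = −336 ≡ 5, so v_2 = 5^{−1} = 9 (mod 11).
  i = 3 (α = 9): (9−1)(9−3)(9−10)(9−7) = 8·6·(−1)·2 = −96 ≡ 3, so v_3 = 3^{−1} = 4 (mod 11).
  i = 4 (α = 10): (10−1)(10−3)(10−9)(10−7) = 9·7·1·3 = 189 ≡ 2, so v_4 = 2^{−1} = 6 (mod 11).
  i = 5 (α = 7): (7−1)(7−3)(7−9)(7−10) = 6·4·(−2)·(−3) = 144 ≡ 1, so v_5 = 1^{−1} = 1 (mod 11).
  v = [2, 9, 4, 6, 1].
Step 2: syndromes of r = [10, 0, 1, 4, 6] (all sums mod 11).
  S_0 = Σ v_i r_i = 2·10 + 9·0 + 4·1 + 6·4 + 1·6 = 54 ≡ 10.
  S_1 = Σ v_i α_i r_i = 2·1·10 + 9·3·0 + 4·9·1 + 6·10·4 + 1·7·6 = 338 ≡ 8.
  α_i^2 mod 11 = [1, 9, 4, 1, 5].
  S_2 = Σ v_i α_i^2 r_i = 2·1·10 + 9·9·0 + 4·4·1 + 6·1·4 + 1·5·6 = 90 ≡ 2.
  S = (10, 8, 2) ≠ 0, so r is not a codeword (an error is present).
Step 3: locate the error. For a single error e at position i, S_ℓ = v_i·e·α_i^ℓ, so α_err = S_1/S_0.
  S_0^{−1} = 10^{−1} = 10 (mod 11), so α_err = 8·10 = 80 ≡ 3 = α_2. Error position i = 2.
  Consistency check: S_2/S_1 = 2·7 = 14 ≡ 3 = α_err ✓ (single-error assumption holds).
Step 4: error magnitude e = S_0/v_2 = S_0·∏_{j≠2}(α_2 − α_j) = 10·5 = 50 ≡ 6 (mod 11).
Step 5: correct position 2: c_2 = r_2 − e = 0 − 6 ≡ 5 (mod 11). Hence c = [10, 5, 1, 4, 6].
  Check: interpolating c through the α_i gives m(x) = 7 + 3·x (degree < 2) with m(α_i) = c_i for every i, so c is indeed a codeword.


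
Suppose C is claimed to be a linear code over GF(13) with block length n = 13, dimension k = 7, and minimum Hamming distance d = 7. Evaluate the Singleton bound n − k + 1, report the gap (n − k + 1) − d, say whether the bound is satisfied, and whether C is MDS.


Singleton RHS = n − k + 1 = 7, slack = 0, bound satisfied, MDS.

Singleton bound: d ≤ n − k + 1.
Here n = 13, k = 7, so n − k + 1 = 7.
Given d = 7, check d ≤ 7: YES.
Slack = (n − k + 1) − d = 0.
The code is MDS (slack = 0).
Description: the claimed parameters are [13, 7, 7]_13; such a code would be MDS (meets Singleton bound).


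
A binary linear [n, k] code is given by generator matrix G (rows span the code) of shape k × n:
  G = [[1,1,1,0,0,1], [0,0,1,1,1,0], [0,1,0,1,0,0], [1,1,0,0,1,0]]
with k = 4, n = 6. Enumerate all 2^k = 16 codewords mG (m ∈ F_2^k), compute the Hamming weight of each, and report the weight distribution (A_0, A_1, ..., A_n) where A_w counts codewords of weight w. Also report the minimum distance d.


Weight distribution: A_0 = 1, A_2 = 4, A_3 = 6, A_4 = 3, A_5 = 2. Minimum distance d = 2.

Enumerate all 2^4 = 16 messages m ∈ F_2^4.
For each, compute codeword c = mG in F_2^6, then tally its weight.
  m = 0000 → c = 000000, weight = 0.
  m = 1000 → c = 111001, weight = 4.
  m = 0100 → c = 001110, weight = 3.
  m = 1100 → c = 110111, weight = 5.
  m = 0010 → c = 010100, weight = 2.
  m = 1010 → c = 101101, weight = 4.
  m = 0110 → c = 011010, weight = 3.
  m = 1110 → c = 100011, weight = 3.
  m = 0001 → c = 110010, weight = 3.
  m = 1001 → c = 001011, weight = 3.
  m = 0101 → c = 111100, weight = 4.
  m = 1101 → c = 000101, weight = 2.
  m = 0011 → c = 100110, weight = 3.
  m = 1011 → c = 011111, weight = 5.
  m = 0111 → c = 101000, weight = 2.
  m = 1111 → c = 010001, weight = 2.
Tally weights:
  weight 0: 1 codewords.
  weight 2: 4 codewords.
  weight 3: 6 codewords.
  weight 4: 3 codewords.
  weight 5: 2 codewords.
Minimum distance d = smallest w > 0 with A_w > 0 = 2.
Sanity: Σ A_w = 16 = 2^4 = 16 ✓.


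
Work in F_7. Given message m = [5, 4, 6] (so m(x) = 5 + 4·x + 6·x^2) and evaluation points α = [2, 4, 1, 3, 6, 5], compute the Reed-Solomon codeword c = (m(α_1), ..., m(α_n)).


c = [2, 5, 1, 1, 0, 0]

Message polynomial: m(x) = 5 + 4·x + 6·x^2 (mod 7).
For each evaluation point α_i, compute m(α_i) mod 7:
  α_1 = 2: Horner steps 6 → 2 → 2, so m(2) = 2.
  α_2 = 4: Horner steps 6 → 0 → 5, so m(4) = 5.
  α_3 = 1: Horner steps 6 → 3 → 1, so m(1) = 1.
  α_4 = 3: Horner steps 6 → 1 → 1, so m(3) = 1.
  α_5 = 6: Horner steps 6 → 5 → 0, so m(6) = 0.
  α_6 = 5: Horner steps 6 → 6 → 0, so m(5) = 0.
Codeword c = [2, 5, 1, 1, 0, 0] ∈ F_7^6.


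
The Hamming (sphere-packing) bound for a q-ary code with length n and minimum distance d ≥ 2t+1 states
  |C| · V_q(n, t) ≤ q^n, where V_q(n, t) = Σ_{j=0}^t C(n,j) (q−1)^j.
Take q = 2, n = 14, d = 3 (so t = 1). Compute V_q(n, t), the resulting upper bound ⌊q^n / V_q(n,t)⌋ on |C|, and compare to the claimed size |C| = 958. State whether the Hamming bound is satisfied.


V_q(n, t) = 15, q^n = 16384, Hamming bound = 1092, |C| = 958 ≤ bound (satisfied).

Step 1: Compute V_q(n, t) = Σ_{j=0}^1 C(n, j) (q−1)^j.
  j = 0: C(14,0)·(1)^0 = 1·1 = 1.
  j = 1: C(14,1)·(1)^1 = 14·1 = 14.
  V_q(n, t) = 1 + 14 = 15.
Step 2: q^n = 2^14 = 16384.
Step 3: Hamming bound ⌊q^n / V_q(n,t)⌋ = ⌊16384/15⌋ = 1092.
Step 4: Compare |C| = 958 to 1092: satisfied.
The claimed |C| lies below the Hamming bound.


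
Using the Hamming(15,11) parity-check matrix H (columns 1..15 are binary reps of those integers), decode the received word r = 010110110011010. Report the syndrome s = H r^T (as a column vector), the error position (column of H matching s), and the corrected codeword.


s = (0, 1, 0, 1)^T, error position = 5, corrected codeword c = 010100110011010

Compute s = H r^T mod 2 one row at a time:
  s_1 = 1 + 0 + 0 + 1 + 1 + 0 + 1 + 0 = 4 ≡ 0 (mod 2).
  s_2 = 1 + 1 + 0 + 1 + 1 + 0 + 1 + 0 = 5 ≡ 1 (mod 2).
  s_3 = 1 + 0 + 0 + 1 + 0 + 1 + 1 + 0 = 4 ≡ 0 (mod 2).
  s_4 = 0 + 0 + 1 + 1 + 0 + 1 + 0 + 0 = 3 ≡ 1 (mod 2).
s = (0, 1, 0, 1)^T — this equals column 5 of H (binary 0101), so error is at position 5.
Correct: flip bit 5 of r = 010110110011010 to get c = 010100110011010.


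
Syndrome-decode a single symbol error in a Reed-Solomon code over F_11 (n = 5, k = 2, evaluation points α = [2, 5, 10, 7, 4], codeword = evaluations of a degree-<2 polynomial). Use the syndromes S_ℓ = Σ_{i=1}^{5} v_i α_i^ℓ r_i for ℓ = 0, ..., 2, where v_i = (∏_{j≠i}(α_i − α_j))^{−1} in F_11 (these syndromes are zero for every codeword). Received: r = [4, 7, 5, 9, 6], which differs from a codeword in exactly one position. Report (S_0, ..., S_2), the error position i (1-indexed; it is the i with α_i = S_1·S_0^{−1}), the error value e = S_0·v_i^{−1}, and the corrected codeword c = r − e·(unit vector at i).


S = (3, 8, 3), error at position 3, error magnitude e = 4, c = [4, 7, 1, 9, 6].

Step 1: column multipliers v_i = (∏_{j≠i}(α_i − α_j))^{−1} mod 11.
  i = 1 (α = 2): (2−5)(2−10)(2−7)(2−4) = (−3)·(−8)·(−5)·(−2) = 240 ≡ 9, so v_1 = 9^{−1} = 5 (mod 11).
  i = 2 (α = 5): (5−2)(5−10)(5−7)(5−4) = 3·(−5)·(−2)·1 = 30 ≡ 8, so v_2 = 8^{−1} = 7 (mod 11).
  i = 3 (α = 10): (10−2)(10−5)(10−7)(10−4) = 8·5·3·6 = 720 ≡ 5, so v_3 = 5^{−1} = 9 (mod 11).
  i = 4 (α = 7): (7−2)(7−5)(7−10)(7−4) = 5·2·(−3)·3 = −90 ≡ 9, so v_4 = 9^{−1} = 5 (mod 11).
  i = 5 (α = 4): (4−2)(4−5)(4−10)(4−7) = 2·(−1)·(−6)·(−3) = −36 ≡ 8, so v_5 = 8^{−1} = 7 (mod 11).
  v = [5, 7, 9, 5, 7].
Step 2: syndromes of r = [4, 7, 5, 9, 6] (all sums mod 11).
  S_0 = Σ v_i r_i = 5·4 + 7·7 + 9·5 + 5·9 + 7·6 = 201 ≡ 3.
  S_1 = Σ v_i α_i r_i = 5·2·4 + 7·5·7 + 9·10·5 + 5·7·9 + 7·4·6 = 1218 ≡ 8.
  α_i^2 mod 11 = [4, 3, 1, 5, 5].
  S_2 = Σ v_i α_i^2 r_i = 5·4·4 + 7·3·7 + 9·1·5 + 5·5·9 + 7·5·6 = 707 ≡ 3.
  S = (3, 8, 3) ≠ 0, so r is not a codeword (an error is present).
Step 3: locate the error. For a single error e at position i, S_ℓ = v_i·e·α_i^ℓ, so α_err = S_1/S_0.
  S_0^{−1} = 3^{−1} = 4 (mod 11), so α_err = 8·4 = 32 ≡ 10 = α_3. Error position i = 3.
  Consistency check: S_2/S_1 = 3·7 = 21 ≡ 10 = α_err ✓ (single-error assumption holds).
Step 4: error magnitude e = S_0/v_3 = S_0·∏_{j≠3}(α_3 − α_j) = 3·5 = 15 ≡ 4 (mod 11).
Step 5: correct position 3: c_3 = r_3 − e = 5 − 4 ≡ 1 (mod 11). Hence c = [4, 7, 1, 9, 6].
  Check: interpolating c through the α_i gives m(x) = 2 + 1·x (degree < 2) with m(α_i) = c_i for every i, so c is indeed a codeword.


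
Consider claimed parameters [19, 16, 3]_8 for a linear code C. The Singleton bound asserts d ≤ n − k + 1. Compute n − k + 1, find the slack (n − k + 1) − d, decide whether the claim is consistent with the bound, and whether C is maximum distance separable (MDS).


Singleton RHS = n − k + 1 = 4, slack = 1, bound satisfied, not MDS.

Singleton bound: d ≤ n − k + 1.
Here n = 19, k = 16, so n − k + 1 = 4.
Given d = 3, check d ≤ 4: YES.
Slack = (n − k + 1) − d = 1.
The code is NOT MDS (slack = 1 > 0).
Description: the claimed parameters are [19, 16, 3]_8; such a code would be non-MDS.


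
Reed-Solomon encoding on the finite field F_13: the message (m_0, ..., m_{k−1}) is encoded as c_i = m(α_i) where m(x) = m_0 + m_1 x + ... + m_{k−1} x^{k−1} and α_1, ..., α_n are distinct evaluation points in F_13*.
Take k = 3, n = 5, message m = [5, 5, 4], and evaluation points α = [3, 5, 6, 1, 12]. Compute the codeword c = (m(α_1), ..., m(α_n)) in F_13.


c = [4, 0, 10, 1, 4]

Message polynomial: m(x) = 5 + 5·x + 4·x^2 (mod 13).
For each evaluation point α_i, compute m(α_i) mod 13:
  α_1 = 3: Horner steps 4 → 4 → 4, so m(3) = 4.
  α_2 = 5: Horner steps 4 → 12 → 0, so m(5) = 0.
  α_3 = 6: Horner steps 4 → 3 → 10, so m(6) = 10.
  α_4 = 1: Horner steps 4 → 9 → 1, so m(1) = 1.
  α_5 = 12: Horner steps 4 → 1 → 4, so m(12) = 4.
Codeword c = [4, 0, 10, 1, 4] ∈ F_13^5.


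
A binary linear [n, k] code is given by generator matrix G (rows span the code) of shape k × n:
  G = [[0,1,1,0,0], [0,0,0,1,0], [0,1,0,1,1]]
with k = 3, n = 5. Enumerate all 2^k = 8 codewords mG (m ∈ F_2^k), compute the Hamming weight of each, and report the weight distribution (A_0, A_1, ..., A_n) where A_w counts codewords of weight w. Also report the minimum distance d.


Weight distribution: A_0 = 1, A_1 = 1, A_2 = 3, A_3 = 3. Minimum distance d = 1.

Enumerate all 2^3 = 8 messages m ∈ F_2^3.
For each, compute codeword c = mG in F_2^5, then tally its weight.
  m = 000 → c = 00000, weight = 0.
  m = 100 → c = 01100, weight = 2.
  m = 010 → c = 00010, weight = 1.
  m = 110 → c = 01110, weight = 3.
  m = 001 → c = 01011, weight = 3.
  m = 101 → c = 00111, weight = 3.
  m = 011 → c = 01001, weight = 2.
  m = 111 → c = 00101, weight = 2.
Tally weights:
  weight 0: 1 codewords.
  weight 1: 1 codewords.
  weight 2: 3 codewords.
  weight 3: 3 codewords.
Minimum distance d = smallest w > 0 with A_w > 0 = 1.
Sanity: Σ A_w = 8 = 2^3 = 8 ✓.


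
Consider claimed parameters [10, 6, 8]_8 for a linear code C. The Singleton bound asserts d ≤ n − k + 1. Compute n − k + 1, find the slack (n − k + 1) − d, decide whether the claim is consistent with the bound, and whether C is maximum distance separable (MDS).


Singleton RHS = n − k + 1 = 5, slack = -3, bound violated (no such code; not MDS).

Singleton bound: d ≤ n − k + 1.
Here n = 10, k = 6, so n − k + 1 = 5.
Given d = 8, check d ≤ 5: NO.
Slack = (n − k + 1) − d = -3.
The slack is negative: d = 8 exceeds n − k + 1 = 5 by 3, so the Singleton bound is violated and no linear [10, 6, 8]_8 code can exist. In particular it is not MDS (MDS requires d = n − k + 1 exactly).
Description: the claimed parameters are [10, 6, 8]_8; such a code would be impossible (violates the Singleton bound).


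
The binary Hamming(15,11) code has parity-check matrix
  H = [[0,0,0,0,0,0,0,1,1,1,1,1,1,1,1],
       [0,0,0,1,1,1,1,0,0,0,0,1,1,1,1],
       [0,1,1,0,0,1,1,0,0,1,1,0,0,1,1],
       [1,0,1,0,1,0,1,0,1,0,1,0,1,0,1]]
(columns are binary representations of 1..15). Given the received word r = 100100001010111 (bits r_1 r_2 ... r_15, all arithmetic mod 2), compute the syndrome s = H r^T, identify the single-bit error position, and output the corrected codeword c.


s = (1, 0, 1, 1)^T, error position = 11, corrected codeword c = 100100001000111

Compute s = H r^T mod 2 one row at a time:
  s_1 = 0 + 1 + 0 + 1 + 0 + 1 + 1 + 1 = 5 ≡ 1 (mod 2).
  s_2 = 1 + 0 + 0 + 0 + 0 + 1 + 1 + 1 = 4 ≡ 0 (mod 2).
  s_3 = 0 + 0 + 0 + 0 + 0 + 1 + 1 + 1 = 3 ≡ 1 (mod 2).
  s_4 = 1 + 0 + 0 + 0 + 1 + 1 + 1 + 1 = 5 ≡ 1 (mod 2).
s = (1, 0, 1, 1)^T — this equals column 11 of H (binary 1011), so error is at position 11.
Correct: flip bit 11 of r = 100100001010111 to get c = 100100001000111.


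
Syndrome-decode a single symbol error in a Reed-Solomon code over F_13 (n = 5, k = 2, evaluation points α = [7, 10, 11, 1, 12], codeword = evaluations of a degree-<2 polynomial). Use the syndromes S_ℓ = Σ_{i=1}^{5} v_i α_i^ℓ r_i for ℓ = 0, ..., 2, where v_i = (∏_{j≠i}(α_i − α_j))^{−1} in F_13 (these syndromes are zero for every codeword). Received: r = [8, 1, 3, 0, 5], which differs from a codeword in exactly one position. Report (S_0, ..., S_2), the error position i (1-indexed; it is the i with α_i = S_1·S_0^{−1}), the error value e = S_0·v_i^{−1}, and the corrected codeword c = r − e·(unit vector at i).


S = (9, 9, 9), error at position 4, error magnitude e = 4, c = [8, 1, 3, 9, 5].

Step 1: column multipliers v_i = (∏_{j≠i}(α_i − α_j))^{−1} mod 13.
  i = 1 (α = 7): (7−10)(7−11)(7−1)(7−12) = (−3)·(−4)·6·(−5) = −360 ≡ 4, so v_1 = 4^{−1} = 10 (mod 13).
  i = 2 (α = 10): (10−7)(10−11)(10−1)(10−12) = 3·(−1)·9·(−2) = 54 ≡ 2, so v_2 = 2^{−1} = 7 (mod 13).
  i = 3 (α = 11): (11−7)(11−10)(11−1)(11−12) = 4·1·10·(−1) = −40 ≡ 12, so v_3 = 12^{−1} = 12 (mod 13).
  i = 4 (α = 1): (1−7)(1−10)(1−11)(1−12) = (−6)·(−9)·(−10)·(−11) = 5940 ≡ 12, so v_4 = 12^{−1} = 12 (mod 13).
  i = 5 (α = 12): (12−7)(12−10)(12−11)(12−1) = 5·2·1·11 = 110 ≡ 6, so v_5 = 6^{−1} = 11 (mod 13).
  v = [10, 7, 12, 12, 11].
Step 2: syndromes of r = [8, 1, 3, 0, 5] (all sums mod 13).
  S_0 = Σ v_i r_i = 10·8 + 7·1 + 12·3 + 12·0 + 11·5 = 178 ≡ 9.
  S_1 = Σ v_i α_i r_i = 10·7·8 + 7·10·1 + 12·11·3 + 12·1·0 + 11·12·5 = 1686 ≡ 9.
  α_i^2 mod 13 = [10, 9, 4, 1, 1].
  S_2 = Σ v_i α_i^2 r_i = 10·10·8 + 7·9·1 + 12·4·3 + 12·1·0 + 11·1·5 = 1062 ≡ 9.
  S = (9, 9, 9) ≠ 0, so r is not a codeword (an error is present).
Step 3: locate the error. For a single error e at position i, S_ℓ = v_i·e·α_i^ℓ, so α_err = S_1/S_0.
  S_0^{−1} = 9^{−1} = 3 (mod 13), so α_err = 9·3 = 27 ≡ 1 = α_4. Error position i = 4.
  Consistency check: S_2/S_1 = 9·3 = 27 ≡ 1 = α_err ✓ (single-error assumption holds).
Step 4: error magnitude e = S_0/v_4 = S_0·∏_{j≠4}(α_4 − α_j) = 9·12 = 108 ≡ 4 (mod 13).
Step 5: correct position 4: c_4 = r_4 − e = 0 − 4 ≡ 9 (mod 13). Hence c = [8, 1, 3, 9, 5].
  Check: interpolating c through the α_i gives m(x) = 7 + 2·x (degree < 2) with m(α_i) = c_i for every i, so c is indeed a codeword.


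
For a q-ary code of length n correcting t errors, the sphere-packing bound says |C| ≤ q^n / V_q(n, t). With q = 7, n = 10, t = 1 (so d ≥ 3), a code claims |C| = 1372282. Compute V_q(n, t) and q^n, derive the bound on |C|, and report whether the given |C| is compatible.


V_q(n, t) = 61, q^n = 282475249, Hamming bound = 4630741, |C| = 1372282 ≤ bound (satisfied).

Step 1: Compute V_q(n, t) = Σ_{j=0}^1 C(n, j) (q−1)^j.
  j = 0: C(10,0)·(6)^0 = 1·1 = 1.
  j = 1: C(10,1)·(6)^1 = 10·6 = 60.
  V_q(n, t) = 1 + 60 = 61.
Step 2: q^n = 7^10 = 282475249.
Step 3: Hamming bound ⌊q^n / V_q(n,t)⌋ = ⌊282475249/61⌋ = 4630741.
Step 4: Compare |C| = 1372282 to 4630741: satisfied.
The claimed |C| lies below the Hamming bound.


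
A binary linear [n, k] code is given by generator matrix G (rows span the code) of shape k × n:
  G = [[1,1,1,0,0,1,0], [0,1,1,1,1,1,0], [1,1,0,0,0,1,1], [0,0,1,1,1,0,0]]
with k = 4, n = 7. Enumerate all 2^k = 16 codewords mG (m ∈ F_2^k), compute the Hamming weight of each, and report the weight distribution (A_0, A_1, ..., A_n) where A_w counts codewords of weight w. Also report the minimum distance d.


Weight distribution: A_0 = 1, A_2 = 4, A_3 = 3, A_4 = 3, A_5 = 4, A_7 = 1. Minimum distance d = 2.

Enumerate all 2^4 = 16 messages m ∈ F_2^4.
For each, compute codeword c = mG in F_2^7, then tally its weight.
  m = 0000 → c = 0000000, weight = 0.
  m = 1000 → c = 1110010, weight = 4.
  m = 0100 → c = 0111110, weight = 5.
  m = 1100 → c = 1001100, weight = 3.
  m = 0010 → c = 1100011, weight = 4.
  m = 1010 → c = 0010001, weight = 2.
  m = 0110 → c = 1011101, weight = 5.
  m = 1110 → c = 0101111, weight = 5.
  m = 0001 → c = 0011100, weight = 3.
  m = 1001 → c = 1101110, weight = 5.
  m = 0101 → c = 0100010, weight = 2.
  m = 1101 → c = 1010000, weight = 2.
  m = 0011 → c = 1111111, weight = 7.
  m = 1011 → c = 0001101, weight = 3.
  m = 0111 → c = 1000001, weight = 2.
  m = 1111 → c = 0110011, weight = 4.
Tally weights:
  weight 0: 1 codewords.
  weight 2: 4 codewords.
  weight 3: 3 codewords.
  weight 4: 3 codewords.
  weight 5: 4 codewords.
  weight 7: 1 codewords.
Minimum distance d = smallest w > 0 with A_w > 0 = 2.
Sanity: Σ A_w = 16 = 2^4 = 16 ✓.


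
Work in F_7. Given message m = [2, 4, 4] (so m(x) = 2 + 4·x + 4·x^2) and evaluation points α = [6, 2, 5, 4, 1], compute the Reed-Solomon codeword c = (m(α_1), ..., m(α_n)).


c = [2, 5, 3, 5, 3]

Message polynomial: m(x) = 2 + 4·x + 4·x^2 (mod 7).
For each evaluation point α_i, compute m(α_i) mod 7:
  α_1 = 6: Horner steps 4 → 0 → 2, so m(6) = 2.
  α_2 = 2: Horner steps 4 → 5 → 5, so m(2) = 5.
  α_3 = 5: Horner steps 4 → 3 → 3, so m(5) = 3.
  α_4 = 4: Horner steps 4 → 6 → 5, so m(4) = 5.
  α_5 = 1: Horner steps 4 → 1 → 3, so m(1) = 3.
Codeword c = [2, 5, 3, 5, 3] ∈ F_7^5.


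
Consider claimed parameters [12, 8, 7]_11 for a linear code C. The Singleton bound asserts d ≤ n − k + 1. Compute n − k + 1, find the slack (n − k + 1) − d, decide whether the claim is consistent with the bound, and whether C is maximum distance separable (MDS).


Singleton RHS = n − k + 1 = 5, slack = -2, bound violated (no such code; not MDS).

Singleton bound: d ≤ n − k + 1.
Here n = 12, k = 8, so n − k + 1 = 5.
Given d = 7, check d ≤ 5: NO.
Slack = (n − k + 1) − d = -2.
The slack is negative: d = 7 exceeds n − k + 1 = 5 by 2, so the Singleton bound is violated and no linear [12, 8, 7]_11 code can exist. In particular it is not MDS (MDS requires d = n − k + 1 exactly).
Description: the claimed parameters are [12, 8, 7]_11; such a code would be impossible (violates the Singleton bound).


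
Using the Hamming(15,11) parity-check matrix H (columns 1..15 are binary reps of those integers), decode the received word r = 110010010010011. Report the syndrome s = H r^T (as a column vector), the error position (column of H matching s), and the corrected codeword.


s = (0, 1, 0, 0)^T, error position = 4, corrected codeword c = 110110010010011

Compute s = H r^T mod 2 one row at a time:
  s_1 = 1 + 0 + 0 + 1 + 0 + 0 + 1 + 1 = 4 ≡ 0 (mod 2).
  s_2 = 0 + 1 + 0 + 0 + 0 + 0 + 1 + 1 = 3 ≡ 1 (mod 2).
  s_3 = 1 + 0 + 0 + 0 + 0 + 1 + 1 + 1 = 4 ≡ 0 (mod 2).
  s_4 = 1 + 0 + 1 + 0 + 0 + 1 + 0 + 1 = 4 ≡ 0 (mod 2).
s = (0, 1, 0, 0)^T — this equals column 4 of H (binary 0100), so error is at position 4.
Correct: flip bit 4 of r = 110010010010011 to get c = 110110010010011.


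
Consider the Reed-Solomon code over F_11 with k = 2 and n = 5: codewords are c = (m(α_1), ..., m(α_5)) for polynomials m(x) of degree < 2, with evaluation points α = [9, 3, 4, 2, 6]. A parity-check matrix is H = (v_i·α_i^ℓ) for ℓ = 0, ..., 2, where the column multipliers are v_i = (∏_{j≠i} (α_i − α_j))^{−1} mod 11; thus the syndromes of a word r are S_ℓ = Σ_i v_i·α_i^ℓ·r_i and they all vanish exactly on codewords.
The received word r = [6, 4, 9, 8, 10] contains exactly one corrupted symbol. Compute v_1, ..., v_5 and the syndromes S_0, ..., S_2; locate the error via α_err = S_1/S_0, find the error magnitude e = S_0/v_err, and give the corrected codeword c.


S = (3, 9, 5), error at position 2, error magnitude e = 1, c = [6, 3, 9, 8, 10].

Step 1: column multipliers v_i = (∏_{j≠i}(α_i − α_j))^{−1} mod 11.
  i = 1 (α = 9): (9−3)(9−4)(9−2)(9−6) = 6·5·7·3 = 630 ≡ 3, so v_1 = 3^{−1} = 4 (mod 11).
  i = 2 (α = 3): (3−9)(3−4)(3−2)(3−6) = (−6)·(−1)·1·(−3) = −18 ≡ 4, so v_2 = 4^{−1} = 3 (mod 11).
  i = 3 (α = 4): (4−9)(4−3)(4−2)(4−6) = (−5)·1·2·(−2) = 20 ≡ 9, so v_3 = 9^{−1} = 5 (mod 11).
  i = 4 (α = 2): (2−9)(2−3)(2−4)(2−6) = (−7)·(−1)·(−2)·(−4) = 56 ≡ 1, so v_4 = 1^{−1} = 1 (mod 11).
  i = 5 (α = 6): (6−9)(6−3)(6−4)(6−2) = (−3)·3·2·4 = −72 ≡ 5, so v_5 = 5^{−1} = 9 (mod 11).
  v = [4, 3, 5, 1, 9].
Step 2: syndromes of r = [6, 4, 9, 8, 10] (all sums mod 11).
  S_0 = Σ v_i r_i = 4·6 + 3·4 + 5·9 + 1·8 + 9·10 = 179 ≡ 3.
  S_1 = Σ v_i α_i r_i = 4·9·6 + 3·3·4 + 5·4·9 + 1·2·8 + 9·6·10 = 988 ≡ 9.
  α_i^2 mod 11 = [4, 9, 5, 4, 3].
  S_2 = Σ v_i α_i^2 r_i = 4·4·6 + 3·9·4 + 5·5·9 + 1·4·8 + 9·3·10 = 731 ≡ 5.
  S = (3, 9, 5) ≠ 0, so r is not a codeword (an error is present).
Step 3: locate the error. For a single error e at position i, S_ℓ = v_i·e·α_i^ℓ, so α_err = S_1/S_0.
  S_0^{−1} = 3^{−1} = 4 (mod 11), so α_err = 9·4 = 36 ≡ 3 = α_2. Error position i = 2.
  Consistency check: S_2/S_1 = 5·5 = 25 ≡ 3 = α_err ✓ (single-error assumption holds).
Step 4: error magnitude e = S_0/v_2 = S_0·∏_{j≠2}(α_2 − α_j) = 3·4 = 12 ≡ 1 (mod 11).
Step 5: correct position 2: c_2 = r_2 − e = 4 − 1 ≡ 3 (mod 11). Hence c = [6, 3, 9, 8, 10].
  Check: interpolating c through the α_i gives m(x) = 7 + 6·x (degree < 2) with m(α_i) = c_i for every i, so c is indeed a codeword.


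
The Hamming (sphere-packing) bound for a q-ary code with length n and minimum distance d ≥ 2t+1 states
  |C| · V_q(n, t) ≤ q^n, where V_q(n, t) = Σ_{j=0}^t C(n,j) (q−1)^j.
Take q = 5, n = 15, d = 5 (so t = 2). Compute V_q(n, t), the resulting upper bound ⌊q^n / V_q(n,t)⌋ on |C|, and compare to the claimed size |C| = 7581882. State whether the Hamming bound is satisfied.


V_q(n, t) = 1741, q^n = 30517578125, Hamming bound = 17528764, |C| = 7581882 ≤ bound (satisfied).

Step 1: Compute V_q(n, t) = Σ_{j=0}^2 C(n, j) (q−1)^j.
  j = 0: C(15,0)·(4)^0 = 1·1 = 1.
  j = 1: C(15,1)·(4)^1 = 15·4 = 60.
  j = 2: C(15,2)·(4)^2 = 105·16 = 1680.
  V_q(n, t) = 1 + 60 + 1680 = 1741.
Step 2: q^n = 5^15 = 30517578125.
Step 3: Hamming bound ⌊q^n / V_q(n,t)⌋ = ⌊30517578125/1741⌋ = 17528764.
Step 4: Compare |C| = 7581882 to 17528764: satisfied.
The claimed |C| lies below the Hamming bound.


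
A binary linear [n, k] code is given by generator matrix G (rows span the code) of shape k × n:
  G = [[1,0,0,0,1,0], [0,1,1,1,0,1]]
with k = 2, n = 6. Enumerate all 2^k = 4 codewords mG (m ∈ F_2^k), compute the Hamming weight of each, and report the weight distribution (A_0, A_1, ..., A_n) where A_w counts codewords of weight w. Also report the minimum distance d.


Weight distribution: A_0 = 1, A_2 = 1, A_4 = 1, A_6 = 1. Minimum distance d = 2.

Enumerate all 2^2 = 4 messages m ∈ F_2^2.
For each, compute codeword c = mG in F_2^6, then tally its weight.
  m = 00 → c = 000000, weight = 0.
  m = 10 → c = 100010, weight = 2.
  m = 01 → c = 011101, weight = 4.
  m = 11 → c = 111111, weight = 6.
Tally weights:
  weight 0: 1 codewords.
  weight 2: 1 codewords.
  weight 4: 1 codewords.
  weight 6: 1 codewords.
Minimum distance d = smallest w > 0 with A_w > 0 = 2.
Sanity: Σ A_w = 4 = 2^2 = 4 ✓.


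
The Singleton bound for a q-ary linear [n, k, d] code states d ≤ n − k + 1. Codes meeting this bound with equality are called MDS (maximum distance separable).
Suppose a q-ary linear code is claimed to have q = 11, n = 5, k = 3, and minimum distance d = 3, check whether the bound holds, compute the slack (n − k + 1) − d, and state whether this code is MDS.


Singleton RHS = n − k + 1 = 3, slack = 0, bound satisfied, MDS.

Singleton bound: d ≤ n − k + 1.
Here n = 5, k = 3, so n − k + 1 = 3.
Given d = 3, check d ≤ 3: YES.
Slack = (n − k + 1) − d = 0.
The code is MDS (slack = 0).
Description: the claimed parameters are [5, 3, 3]_11; such a code would be MDS (meets Singleton bound).


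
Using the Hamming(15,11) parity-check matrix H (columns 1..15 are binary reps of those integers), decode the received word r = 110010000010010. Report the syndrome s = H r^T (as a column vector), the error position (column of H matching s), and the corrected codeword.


s = (0, 0, 1, 1)^T, error position = 3, corrected codeword c = 111010000010010

Compute s = H r^T mod 2 one row at a time:
  s_1 = 0 + 0 + 0 + 1 + 0 + 0 + 1 + 0 = 2 ≡ 0 (mod 2).
  s_2 = 0 + 1 + 0 + 0 + 0 + 0 + 1 + 0 = 2 ≡ 0 (mod 2).
  s_3 = 1 + 0 + 0 + 0 + 0 + 1 + 1 + 0 = 3 ≡ 1 (mod 2).
  s_4 = 1 + 0 + 1 + 0 + 0 + 1 + 0 + 0 = 3 ≡ 1 (mod 2).
s = (0, 0, 1, 1)^T — this equals column 3 of H (binary 0011), so error is at position 3.
Correct: flip bit 3 of r = 110010000010010 to get c = 111010000010010.


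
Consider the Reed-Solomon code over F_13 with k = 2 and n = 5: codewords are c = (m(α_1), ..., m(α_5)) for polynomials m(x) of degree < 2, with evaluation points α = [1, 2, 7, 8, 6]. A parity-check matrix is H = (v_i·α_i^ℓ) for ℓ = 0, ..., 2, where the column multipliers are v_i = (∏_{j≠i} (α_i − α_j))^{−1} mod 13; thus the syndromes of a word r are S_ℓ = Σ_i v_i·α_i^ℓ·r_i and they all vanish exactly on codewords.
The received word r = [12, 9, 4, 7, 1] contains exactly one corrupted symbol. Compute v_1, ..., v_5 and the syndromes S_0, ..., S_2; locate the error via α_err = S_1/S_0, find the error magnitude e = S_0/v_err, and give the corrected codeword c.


S = (2, 4, 8), error at position 2, error magnitude e = 7, c = [12, 2, 4, 7, 1].

Step 1: column multipliers v_i = (∏_{j≠i}(α_i − α_j))^{−1} mod 13.
  i = 1 (α = 1): (1−2)(1−7)(1−8)(1−6) = (−1)·(−6)·(−7)·(−5) = 210 ≡ 2, so v_1 = 2^{−1} = 7 (mod 13).
  i = 2 (α = 2): (2−1)(2−7)(2−8)(2−6) = 1·(−5)·(−6)·(−4) = −120 ≡ 10, so v_2 = 10^{−1} = 4 (mod 13).
  i = 3 (α = 7): (7−1)(7−2)(7−8)(7−6) = 6·5·(−1)·1 = −30 ≡ 9, so v_3 = 9^{−1} = 3 (mod 13).
  i = 4 (α = 8): (8−1)(8−2)(8−7)(8−6) = 7·6·1·2 = 84 ≡ 6, so v_4 = 6^{−1} = 11 (mod 13).
  i = 5 (α = 6): (6−1)(6−2)(6−7)(6−8) = 5·4·(−1)·(−2) = 40 ≡ 1, so v_5 = 1^{−1} = 1 (mod 13).
  v = [7, 4, 3, 11, 1].
Step 2: syndromes of r = [12, 9, 4, 7, 1] (all sums mod 13).
  S_0 = Σ v_i r_i = 7·12 + 4·9 + 3·4 + 11·7 + 1·1 = 210 ≡ 2.
  S_1 = Σ v_i α_i r_i = 7·1·12 + 4·2·9 + 3·7·4 + 11·8·7 + 1·6·1 = 862 ≡ 4.
  α_i^2 mod 13 = [1, 4, 10, 12, 10].
  S_2 = Σ v_i α_i^2 r_i = 7·1·12 + 4·4·9 + 3·10·4 + 11·12·7 + 1·10·1 = 1282 ≡ 8.
  S = (2, 4, 8) ≠ 0, so r is not a codeword (an error is present).
Step 3: locate the error. For a single error e at position i, S_ℓ = v_i·e·α_i^ℓ, so α_err = S_1/S_0.
  S_0^{−1} = 2^{−1} = 7 (mod 13), so α_err = 4·7 = 28 ≡ 2 = α_2. Error position i = 2.
  Consistency check: S_2/S_1 = 8·10 = 80 ≡ 2 = α_err ✓ (single-error assumption holds).
Step 4: error magnitude e = S_0/v_2 = S_0·∏_{j≠2}(α_2 − α_j) = 2·10 = 20 ≡ 7 (mod 13).
Step 5: correct position 2: c_2 = r_2 − e = 9 − 7 ≡ 2 (mod 13). Hence c = [12, 2, 4, 7, 1].
  Check: interpolating c through the α_i gives m(x) = 9 + 3·x (degree < 2) with m(α_i) = c_i for every i, so c is indeed a codeword.


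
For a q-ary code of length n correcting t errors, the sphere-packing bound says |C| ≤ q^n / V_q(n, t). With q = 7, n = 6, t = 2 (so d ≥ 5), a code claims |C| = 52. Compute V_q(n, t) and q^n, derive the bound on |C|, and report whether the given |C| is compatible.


V_q(n, t) = 577, q^n = 117649, Hamming bound = 203, |C| = 52 ≤ bound (satisfied).

Step 1: Compute V_q(n, t) = Σ_{j=0}^2 C(n, j) (q−1)^j.
  j = 0: C(6,0)·(6)^0 = 1·1 = 1.
  j = 1: C(6,1)·(6)^1 = 6·6 = 36.
  j = 2: C(6,2)·(6)^2 = 15·36 = 540.
  V_q(n, t) = 1 + 36 + 540 = 577.
Step 2: q^n = 7^6 = 117649.
Step 3: Hamming bound ⌊q^n / V_q(n,t)⌋ = ⌊117649/577⌋ = 203.
Step 4: Compare |C| = 52 to 203: satisfied.
The claimed |C| lies below the Hamming bound.
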